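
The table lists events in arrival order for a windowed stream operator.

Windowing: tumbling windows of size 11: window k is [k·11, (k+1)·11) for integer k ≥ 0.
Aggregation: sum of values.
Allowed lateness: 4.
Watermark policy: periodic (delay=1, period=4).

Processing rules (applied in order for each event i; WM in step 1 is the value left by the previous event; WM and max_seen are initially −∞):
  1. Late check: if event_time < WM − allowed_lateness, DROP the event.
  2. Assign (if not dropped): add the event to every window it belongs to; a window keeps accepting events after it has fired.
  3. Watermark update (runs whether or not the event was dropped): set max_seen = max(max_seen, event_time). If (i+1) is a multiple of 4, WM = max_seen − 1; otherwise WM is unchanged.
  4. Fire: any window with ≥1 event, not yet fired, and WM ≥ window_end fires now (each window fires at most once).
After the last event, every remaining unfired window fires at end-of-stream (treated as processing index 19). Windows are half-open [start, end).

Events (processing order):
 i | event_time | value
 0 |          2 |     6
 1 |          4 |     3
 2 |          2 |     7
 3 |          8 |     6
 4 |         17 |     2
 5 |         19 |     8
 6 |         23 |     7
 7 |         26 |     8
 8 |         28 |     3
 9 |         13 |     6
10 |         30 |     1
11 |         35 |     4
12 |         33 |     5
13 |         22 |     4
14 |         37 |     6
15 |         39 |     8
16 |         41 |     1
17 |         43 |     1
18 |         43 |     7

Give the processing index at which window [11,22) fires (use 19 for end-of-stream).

i=0 t=2 v=6: → [0,11); WM=−∞
i=1 t=4 v=3: → [0,11); WM=−∞
i=2 t=2 v=7: → [0,11); WM=−∞
i=3 t=8 v=6: → [0,11); WM=7
i=4 t=17 v=2: → [11,22); WM=7
i=5 t=19 v=8: → [11,22); WM=7
i=6 t=23 v=7: → [22,33); WM=7
i=7 t=26 v=8: → [22,33); WM=25; [0,11) fires=22 [11,22) fires=10
i=8 t=28 v=3: → [22,33); WM=25
i=9 t=13 v=6: DROP (t<25-4); WM=25
i=10 t=30 v=1: → [22,33); WM=25
i=11 t=35 v=4: → [33,44); WM=34; [22,33) fires=19
i=12 t=33 v=5: → [33,44); WM=34
i=13 t=22 v=4: DROP (t<34-4); WM=34
i=14 t=37 v=6: → [33,44); WM=34
i=15 t=39 v=8: → [33,44); WM=38
i=16 t=41 v=1: → [33,44); WM=38
i=17 t=43 v=1: → [33,44); WM=38
i=18 t=43 v=7: → [33,44); WM=38

7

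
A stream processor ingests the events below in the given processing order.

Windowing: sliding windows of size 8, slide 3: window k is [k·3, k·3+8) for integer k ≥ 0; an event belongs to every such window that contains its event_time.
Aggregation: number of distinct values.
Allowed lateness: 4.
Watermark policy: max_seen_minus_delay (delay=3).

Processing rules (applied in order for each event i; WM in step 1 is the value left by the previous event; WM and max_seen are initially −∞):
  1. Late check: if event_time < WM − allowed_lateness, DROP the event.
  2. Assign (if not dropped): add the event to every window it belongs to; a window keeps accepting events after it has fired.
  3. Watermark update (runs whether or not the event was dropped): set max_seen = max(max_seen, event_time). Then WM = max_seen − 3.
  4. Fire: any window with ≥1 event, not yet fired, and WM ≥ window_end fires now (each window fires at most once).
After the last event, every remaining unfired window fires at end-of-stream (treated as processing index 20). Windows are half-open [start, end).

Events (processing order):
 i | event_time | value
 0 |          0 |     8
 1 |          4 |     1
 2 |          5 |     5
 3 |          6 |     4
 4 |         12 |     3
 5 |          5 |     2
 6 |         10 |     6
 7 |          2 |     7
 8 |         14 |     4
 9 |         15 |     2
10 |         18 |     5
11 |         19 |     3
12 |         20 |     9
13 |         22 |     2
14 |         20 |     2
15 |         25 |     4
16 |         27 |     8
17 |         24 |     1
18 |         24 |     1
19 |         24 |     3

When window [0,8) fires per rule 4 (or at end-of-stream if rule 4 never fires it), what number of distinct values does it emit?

4

i=0 t=0 v=8: → [0,8); WM=-3
i=1 t=4 v=1: → [3,11),[0,8); WM=1
i=2 t=5 v=5: → [3,11),[0,8); WM=2
i=3 t=6 v=4: → [6,14),[3,11),[0,8); WM=3
i=4 t=12 v=3: → [12,20),[9,17),[6,14); WM=9; [0,8) fires=4
i=5 t=5 v=2: → [3,11),[0,8); WM=9
i=6 t=10 v=6: → [9,17),[6,14),[3,11); WM=9
i=7 t=2 v=7: DROP (t<9-4); WM=9
i=8 t=14 v=4: → [12,20),[9,17); WM=11; [3,11) fires=5
i=9 t=15 v=2: → [15,23),[12,20),[9,17); WM=12
i=10 t=18 v=5: → [18,26),[15,23),[12,20); WM=15; [6,14) fires=3
i=11 t=19 v=3: → [18,26),[15,23),[12,20); WM=16
i=12 t=20 v=9: → [18,26),[15,23); WM=17; [9,17) fires=4
i=13 t=22 v=2: → [21,29),[18,26),[15,23); WM=19
i=14 t=20 v=2: → [18,26),[15,23); WM=19
i=15 t=25 v=4: → [24,32),[21,29),[18,26); WM=22; [12,20) fires=4
i=16 t=27 v=8: → [27,35),[24,32),[21,29); WM=24; [15,23) fires=4
i=17 t=24 v=1: → [24,32),[21,29),[18,26); WM=24
i=18 t=24 v=1: → [24,32),[21,29),[18,26); WM=24
i=19 t=24 v=3: → [24,32),[21,29),[18,26); WM=24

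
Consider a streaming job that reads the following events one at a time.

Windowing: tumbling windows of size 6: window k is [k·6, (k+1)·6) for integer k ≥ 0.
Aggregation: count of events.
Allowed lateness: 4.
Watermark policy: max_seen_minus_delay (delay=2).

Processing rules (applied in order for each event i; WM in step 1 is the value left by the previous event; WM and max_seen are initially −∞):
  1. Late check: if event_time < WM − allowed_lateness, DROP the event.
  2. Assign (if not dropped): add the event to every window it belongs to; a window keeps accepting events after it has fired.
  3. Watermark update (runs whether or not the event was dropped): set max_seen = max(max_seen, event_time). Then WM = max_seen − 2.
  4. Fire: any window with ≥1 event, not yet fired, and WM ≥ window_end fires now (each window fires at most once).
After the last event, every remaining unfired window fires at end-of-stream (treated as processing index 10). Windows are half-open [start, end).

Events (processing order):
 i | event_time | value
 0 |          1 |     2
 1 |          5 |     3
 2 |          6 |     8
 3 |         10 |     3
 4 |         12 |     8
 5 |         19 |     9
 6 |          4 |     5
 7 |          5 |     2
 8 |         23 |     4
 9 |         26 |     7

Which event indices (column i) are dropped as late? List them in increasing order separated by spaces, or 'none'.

i=0 t=1 v=2: → [0,6); WM=-1
i=1 t=5 v=3: → [0,6); WM=3
i=2 t=6 v=8: → [6,12); WM=4
i=3 t=10 v=3: → [6,12); WM=8; [0,6) fires=2
i=4 t=12 v=8: → [12,18); WM=10
i=5 t=19 v=9: → [18,24); WM=17; [6,12) fires=2
i=6 t=4 v=5: DROP (t<17-4); WM=17
i=7 t=5 v=2: DROP (t<17-4); WM=17
i=8 t=23 v=4: → [18,24); WM=21; [12,18) fires=1
i=9 t=26 v=7: → [24,30); WM=24; [18,24) fires=2

6 7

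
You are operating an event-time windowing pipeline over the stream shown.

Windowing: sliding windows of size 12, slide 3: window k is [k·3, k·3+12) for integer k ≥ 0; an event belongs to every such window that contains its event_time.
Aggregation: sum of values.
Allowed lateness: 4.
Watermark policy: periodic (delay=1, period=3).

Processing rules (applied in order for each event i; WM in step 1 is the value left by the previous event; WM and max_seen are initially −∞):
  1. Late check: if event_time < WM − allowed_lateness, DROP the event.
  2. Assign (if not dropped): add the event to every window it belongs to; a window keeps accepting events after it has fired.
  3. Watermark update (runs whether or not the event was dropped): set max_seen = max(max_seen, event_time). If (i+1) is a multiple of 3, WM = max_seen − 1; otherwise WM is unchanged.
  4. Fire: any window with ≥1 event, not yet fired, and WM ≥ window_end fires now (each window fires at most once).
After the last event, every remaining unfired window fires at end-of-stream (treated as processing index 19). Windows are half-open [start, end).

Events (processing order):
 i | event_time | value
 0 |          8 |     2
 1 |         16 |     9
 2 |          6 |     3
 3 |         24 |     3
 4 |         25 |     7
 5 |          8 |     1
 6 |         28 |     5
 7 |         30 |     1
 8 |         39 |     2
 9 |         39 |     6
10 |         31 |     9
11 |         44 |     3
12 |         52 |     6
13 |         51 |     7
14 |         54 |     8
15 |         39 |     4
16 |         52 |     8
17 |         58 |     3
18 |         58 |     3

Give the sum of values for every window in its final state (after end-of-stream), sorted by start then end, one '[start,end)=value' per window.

[0,12)=5 [3,15)=5 [6,18)=14 [9,21)=9 [12,24)=9 [15,27)=19 [18,30)=15 [21,33)=16 [24,36)=16 [27,39)=6 [30,42)=9 [33,45)=11 [36,48)=11 [39,51)=11 [42,54)=24 [45,57)=29 [48,60)=35 [51,63)=35 [54,66)=14 [57,69)=6

i=0 t=8 v=2: → [6,18),[3,15),[0,12); WM=−∞
i=1 t=16 v=9: → [15,27),[12,24),[9,21),[6,18); WM=−∞
i=2 t=6 v=3: → [6,18),[3,15),[0,12); WM=15; [0,12) fires=5 [3,15) fires=5
i=3 t=24 v=3: → [24,36),[21,33),[18,30),[15,27); WM=15
i=4 t=25 v=7: → [24,36),[21,33),[18,30),[15,27); WM=15
i=5 t=8 v=1: DROP (t<15-4); WM=24; [6,18) fires=14 [9,21) fires=9 [12,24) fires=9
i=6 t=28 v=5: → [27,39),[24,36),[21,33),[18,30); WM=24
i=7 t=30 v=1: → [30,42),[27,39),[24,36),[21,33); WM=24
i=8 t=39 v=2: → [39,51),[36,48),[33,45),[30,42); WM=38; [15,27) fires=19 [18,30) fires=15 [21,33) fires=16 [24,36) fires=16
i=9 t=39 v=6: → [39,51),[36,48),[33,45),[30,42); WM=38
i=10 t=31 v=9: DROP (t<38-4); WM=38
i=11 t=44 v=3: → [42,54),[39,51),[36,48),[33,45); WM=43; [27,39) fires=6 [30,42) fires=9
i=12 t=52 v=6: → [51,63),[48,60),[45,57),[42,54); WM=43
i=13 t=51 v=7: → [51,63),[48,60),[45,57),[42,54); WM=43
i=14 t=54 v=8: → [54,66),[51,63),[48,60),[45,57); WM=53; [33,45) fires=11 [36,48) fires=11 [39,51) fires=11
i=15 t=39 v=4: DROP (t<53-4); WM=53
i=16 t=52 v=8: → [51,63),[48,60),[45,57),[42,54); WM=53
i=17 t=58 v=3: → [57,69),[54,66),[51,63),[48,60); WM=57; [42,54) fires=24 [45,57) fires=29
i=18 t=58 v=3: → [57,69),[54,66),[51,63),[48,60); WM=57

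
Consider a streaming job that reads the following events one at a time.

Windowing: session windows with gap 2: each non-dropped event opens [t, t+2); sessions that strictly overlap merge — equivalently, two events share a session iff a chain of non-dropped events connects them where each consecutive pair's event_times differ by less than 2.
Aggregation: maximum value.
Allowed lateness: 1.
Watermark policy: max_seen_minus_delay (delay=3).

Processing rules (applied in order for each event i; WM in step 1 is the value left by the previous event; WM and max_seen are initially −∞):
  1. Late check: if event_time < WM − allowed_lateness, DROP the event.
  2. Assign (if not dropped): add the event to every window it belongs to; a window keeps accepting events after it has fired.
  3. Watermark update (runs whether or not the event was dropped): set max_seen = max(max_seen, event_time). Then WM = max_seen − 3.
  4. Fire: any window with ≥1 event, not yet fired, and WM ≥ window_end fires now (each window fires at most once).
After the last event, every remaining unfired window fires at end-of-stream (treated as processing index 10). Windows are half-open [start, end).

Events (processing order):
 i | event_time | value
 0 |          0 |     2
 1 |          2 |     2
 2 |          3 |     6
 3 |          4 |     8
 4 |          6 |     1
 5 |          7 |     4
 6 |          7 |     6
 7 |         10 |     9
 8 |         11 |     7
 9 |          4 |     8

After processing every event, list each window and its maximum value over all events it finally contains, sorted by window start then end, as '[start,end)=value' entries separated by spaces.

i=0 t=0 v=2: → [0,2); WM=-3
i=1 t=2 v=2: → [2,4); WM=-1
i=2 t=3 v=6: → [2,5); WM=0
i=3 t=4 v=8: → [2,6); WM=1
i=4 t=6 v=1: → [6,8); WM=3
i=5 t=7 v=4: → [6,9); WM=4
i=6 t=7 v=6: → [6,9); WM=4
i=7 t=10 v=9: → [10,12); WM=7
i=8 t=11 v=7: → [10,13); WM=8
i=9 t=4 v=8: DROP (t<8-1); WM=8

[0,2)=2 [2,6)=8 [6,9)=6 [10,13)=9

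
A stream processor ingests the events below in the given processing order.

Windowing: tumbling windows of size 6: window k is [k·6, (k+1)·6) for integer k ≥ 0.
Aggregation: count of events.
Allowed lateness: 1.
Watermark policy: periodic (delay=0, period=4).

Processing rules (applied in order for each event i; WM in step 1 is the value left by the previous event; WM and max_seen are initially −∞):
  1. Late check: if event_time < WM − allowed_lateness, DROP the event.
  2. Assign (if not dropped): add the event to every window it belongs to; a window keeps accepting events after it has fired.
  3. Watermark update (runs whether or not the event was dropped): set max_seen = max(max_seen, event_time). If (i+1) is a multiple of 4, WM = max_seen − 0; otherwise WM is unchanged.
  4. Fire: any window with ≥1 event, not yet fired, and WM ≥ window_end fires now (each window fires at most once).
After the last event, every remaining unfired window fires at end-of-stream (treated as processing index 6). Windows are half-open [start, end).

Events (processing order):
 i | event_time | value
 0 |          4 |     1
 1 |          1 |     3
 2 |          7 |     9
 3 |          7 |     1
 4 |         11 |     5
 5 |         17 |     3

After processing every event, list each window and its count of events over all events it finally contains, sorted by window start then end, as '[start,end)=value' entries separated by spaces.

i=0 t=4 v=1: → [0,6); WM=−∞
i=1 t=1 v=3: → [0,6); WM=−∞
i=2 t=7 v=9: → [6,12); WM=−∞
i=3 t=7 v=1: → [6,12); WM=7; [0,6) fires=2
i=4 t=11 v=5: → [6,12); WM=7
i=5 t=17 v=3: → [12,18); WM=7

[0,6)=2 [6,12)=3 [12,18)=1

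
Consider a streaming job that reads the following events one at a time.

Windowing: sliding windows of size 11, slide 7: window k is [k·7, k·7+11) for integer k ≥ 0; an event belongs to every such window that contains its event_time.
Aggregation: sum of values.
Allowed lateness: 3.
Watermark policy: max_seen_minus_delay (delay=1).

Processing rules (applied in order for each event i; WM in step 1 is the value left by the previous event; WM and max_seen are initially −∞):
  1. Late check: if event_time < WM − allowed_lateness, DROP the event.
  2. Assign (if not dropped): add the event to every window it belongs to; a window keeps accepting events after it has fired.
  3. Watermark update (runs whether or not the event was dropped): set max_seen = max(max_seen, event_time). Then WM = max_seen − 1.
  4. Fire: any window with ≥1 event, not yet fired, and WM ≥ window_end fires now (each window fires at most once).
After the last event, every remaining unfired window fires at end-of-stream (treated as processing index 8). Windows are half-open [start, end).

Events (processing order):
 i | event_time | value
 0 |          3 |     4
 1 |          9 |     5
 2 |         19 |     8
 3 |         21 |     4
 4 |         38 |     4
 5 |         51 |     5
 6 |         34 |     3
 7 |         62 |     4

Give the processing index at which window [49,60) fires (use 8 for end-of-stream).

i=0 t=3 v=4: → [0,11); WM=2
i=1 t=9 v=5: → [7,18),[0,11); WM=8
i=2 t=19 v=8: → [14,25); WM=18; [0,11) fires=9 [7,18) fires=5
i=3 t=21 v=4: → [21,32),[14,25); WM=20
i=4 t=38 v=4: → [35,46),[28,39); WM=37; [14,25) fires=12 [21,32) fires=4
i=5 t=51 v=5: → [49,60),[42,53); WM=50; [28,39) fires=4 [35,46) fires=4
i=6 t=34 v=3: DROP (t<50-3); WM=50
i=7 t=62 v=4: → [56,67); WM=61; [42,53) fires=5 [49,60) fires=5

7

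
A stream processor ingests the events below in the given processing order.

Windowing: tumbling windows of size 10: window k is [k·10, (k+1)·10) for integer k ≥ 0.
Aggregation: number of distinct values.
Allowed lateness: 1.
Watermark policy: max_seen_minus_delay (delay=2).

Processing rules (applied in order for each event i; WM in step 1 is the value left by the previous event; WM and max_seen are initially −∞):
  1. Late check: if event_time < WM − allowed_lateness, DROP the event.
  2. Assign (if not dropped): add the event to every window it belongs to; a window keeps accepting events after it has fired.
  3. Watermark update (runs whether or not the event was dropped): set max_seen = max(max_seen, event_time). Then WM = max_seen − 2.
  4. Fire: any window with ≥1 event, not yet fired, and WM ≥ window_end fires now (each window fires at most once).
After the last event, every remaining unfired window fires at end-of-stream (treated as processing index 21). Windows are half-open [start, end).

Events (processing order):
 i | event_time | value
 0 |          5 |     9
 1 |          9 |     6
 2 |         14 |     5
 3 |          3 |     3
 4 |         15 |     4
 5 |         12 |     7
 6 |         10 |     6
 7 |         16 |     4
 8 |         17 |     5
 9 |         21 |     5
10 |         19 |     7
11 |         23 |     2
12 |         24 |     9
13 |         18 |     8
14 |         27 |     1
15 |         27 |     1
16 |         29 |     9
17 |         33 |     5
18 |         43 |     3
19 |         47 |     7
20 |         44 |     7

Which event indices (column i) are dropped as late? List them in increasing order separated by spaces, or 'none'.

3 6 13

i=0 t=5 v=9: → [0,10); WM=3
i=1 t=9 v=6: → [0,10); WM=7
i=2 t=14 v=5: → [10,20); WM=12; [0,10) fires=2
i=3 t=3 v=3: DROP (t<12-1); WM=12
i=4 t=15 v=4: → [10,20); WM=13
i=5 t=12 v=7: → [10,20); WM=13
i=6 t=10 v=6: DROP (t<13-1); WM=13
i=7 t=16 v=4: → [10,20); WM=14
i=8 t=17 v=5: → [10,20); WM=15
i=9 t=21 v=5: → [20,30); WM=19
i=10 t=19 v=7: → [10,20); WM=19
i=11 t=23 v=2: → [20,30); WM=21; [10,20) fires=3
i=12 t=24 v=9: → [20,30); WM=22
i=13 t=18 v=8: DROP (t<22-1); WM=22
i=14 t=27 v=1: → [20,30); WM=25
i=15 t=27 v=1: → [20,30); WM=25
i=16 t=29 v=9: → [20,30); WM=27
i=17 t=33 v=5: → [30,40); WM=31; [20,30) fires=4
i=18 t=43 v=3: → [40,50); WM=41; [30,40) fires=1
i=19 t=47 v=7: → [40,50); WM=45
i=20 t=44 v=7: → [40,50); WM=45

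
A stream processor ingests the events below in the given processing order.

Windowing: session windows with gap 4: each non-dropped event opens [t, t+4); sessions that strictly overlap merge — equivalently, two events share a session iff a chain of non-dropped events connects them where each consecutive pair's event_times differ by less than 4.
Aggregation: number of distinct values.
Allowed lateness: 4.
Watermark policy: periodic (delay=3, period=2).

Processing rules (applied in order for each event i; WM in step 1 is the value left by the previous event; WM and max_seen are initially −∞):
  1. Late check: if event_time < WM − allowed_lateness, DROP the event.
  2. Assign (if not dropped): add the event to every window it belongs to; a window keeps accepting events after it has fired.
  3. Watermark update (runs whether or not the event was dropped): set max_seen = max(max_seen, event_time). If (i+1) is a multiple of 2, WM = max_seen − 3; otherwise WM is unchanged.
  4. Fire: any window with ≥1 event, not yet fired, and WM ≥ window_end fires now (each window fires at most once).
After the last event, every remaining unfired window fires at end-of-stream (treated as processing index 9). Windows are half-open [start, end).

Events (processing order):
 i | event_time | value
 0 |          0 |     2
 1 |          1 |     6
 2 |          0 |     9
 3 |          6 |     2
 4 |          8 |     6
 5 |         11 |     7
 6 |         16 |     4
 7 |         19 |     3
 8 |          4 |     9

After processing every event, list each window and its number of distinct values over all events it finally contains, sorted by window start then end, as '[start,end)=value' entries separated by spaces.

[0,5)=3 [6,15)=3 [16,23)=2

i=0 t=0 v=2: → [0,4); WM=−∞
i=1 t=1 v=6: → [0,5); WM=-2
i=2 t=0 v=9: → [0,5); WM=-2
i=3 t=6 v=2: → [6,10); WM=3
i=4 t=8 v=6: → [6,12); WM=3
i=5 t=11 v=7: → [6,15); WM=8
i=6 t=16 v=4: → [16,20); WM=8
i=7 t=19 v=3: → [16,23); WM=16
i=8 t=4 v=9: DROP (t<16-4); WM=16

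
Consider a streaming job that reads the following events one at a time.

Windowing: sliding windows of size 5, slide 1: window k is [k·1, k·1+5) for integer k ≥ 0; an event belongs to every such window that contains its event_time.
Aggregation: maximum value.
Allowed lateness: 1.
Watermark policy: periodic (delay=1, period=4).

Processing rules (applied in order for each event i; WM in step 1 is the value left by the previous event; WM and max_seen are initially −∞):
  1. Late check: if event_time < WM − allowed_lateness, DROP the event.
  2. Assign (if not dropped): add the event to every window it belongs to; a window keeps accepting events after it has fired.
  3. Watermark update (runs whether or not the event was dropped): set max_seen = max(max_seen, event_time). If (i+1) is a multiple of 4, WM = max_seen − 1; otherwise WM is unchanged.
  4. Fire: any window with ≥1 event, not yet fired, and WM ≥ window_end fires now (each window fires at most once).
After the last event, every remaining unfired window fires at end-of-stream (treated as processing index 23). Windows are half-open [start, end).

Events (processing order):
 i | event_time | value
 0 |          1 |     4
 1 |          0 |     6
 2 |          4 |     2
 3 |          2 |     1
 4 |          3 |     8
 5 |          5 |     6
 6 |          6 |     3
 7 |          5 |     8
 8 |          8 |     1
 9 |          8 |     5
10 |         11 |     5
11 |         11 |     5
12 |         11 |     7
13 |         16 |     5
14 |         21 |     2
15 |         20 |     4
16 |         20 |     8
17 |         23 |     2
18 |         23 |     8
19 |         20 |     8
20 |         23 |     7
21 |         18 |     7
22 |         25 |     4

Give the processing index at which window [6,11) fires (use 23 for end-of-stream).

15

i=0 t=1 v=4: → [1,6),[0,5); WM=−∞
i=1 t=0 v=6: → [0,5); WM=−∞
i=2 t=4 v=2: → [4,9),[3,8),[2,7),[1,6),[0,5); WM=−∞
i=3 t=2 v=1: → [2,7),[1,6),[0,5); WM=3
i=4 t=3 v=8: → [3,8),[2,7),[1,6),[0,5); WM=3
i=5 t=5 v=6: → [5,10),[4,9),[3,8),[2,7),[1,6); WM=3
i=6 t=6 v=3: → [6,11),[5,10),[4,9),[3,8),[2,7); WM=3
i=7 t=5 v=8: → [5,10),[4,9),[3,8),[2,7),[1,6); WM=5; [0,5) fires=8
i=8 t=8 v=1: → [8,13),[7,12),[6,11),[5,10),[4,9); WM=5
i=9 t=8 v=5: → [8,13),[7,12),[6,11),[5,10),[4,9); WM=5
i=10 t=11 v=5: → [11,16),[10,15),[9,14),[8,13),[7,12); WM=5
i=11 t=11 v=5: → [11,16),[10,15),[9,14),[8,13),[7,12); WM=10; [1,6) fires=8 [2,7) fires=8 [3,8) fires=8 [4,9) fires=8 [5,10) fires=8
i=12 t=11 v=7: → [11,16),[10,15),[9,14),[8,13),[7,12); WM=10
i=13 t=16 v=5: → [16,21),[15,20),[14,19),[13,18),[12,17); WM=10
i=14 t=21 v=2: → [21,26),[20,25),[19,24),[18,23),[17,22); WM=10
i=15 t=20 v=4: → [20,25),[19,24),[18,23),[17,22),[16,21); WM=20; [6,11) fires=5 [7,12) fires=7 [8,13) fires=7 [9,14) fires=7 [10,15) fires=7 [11,16) fires=7 [12,17) fires=5 [13,18) fires=5 [14,19) fires=5 [15,20) fires=5
i=16 t=20 v=8: → [20,25),[19,24),[18,23),[17,22),[16,21); WM=20
i=17 t=23 v=2: → [23,28),[22,27),[21,26),[20,25),[19,24); WM=20
i=18 t=23 v=8: → [23,28),[22,27),[21,26),[20,25),[19,24); WM=20
i=19 t=20 v=8: → [20,25),[19,24),[18,23),[17,22),[16,21); WM=22; [16,21) fires=8 [17,22) fires=8
i=20 t=23 v=7: → [23,28),[22,27),[21,26),[20,25),[19,24); WM=22
i=21 t=18 v=7: DROP (t<22-1); WM=22
i=22 t=25 v=4: → [25,30),[24,29),[23,28),[22,27),[21,26); WM=22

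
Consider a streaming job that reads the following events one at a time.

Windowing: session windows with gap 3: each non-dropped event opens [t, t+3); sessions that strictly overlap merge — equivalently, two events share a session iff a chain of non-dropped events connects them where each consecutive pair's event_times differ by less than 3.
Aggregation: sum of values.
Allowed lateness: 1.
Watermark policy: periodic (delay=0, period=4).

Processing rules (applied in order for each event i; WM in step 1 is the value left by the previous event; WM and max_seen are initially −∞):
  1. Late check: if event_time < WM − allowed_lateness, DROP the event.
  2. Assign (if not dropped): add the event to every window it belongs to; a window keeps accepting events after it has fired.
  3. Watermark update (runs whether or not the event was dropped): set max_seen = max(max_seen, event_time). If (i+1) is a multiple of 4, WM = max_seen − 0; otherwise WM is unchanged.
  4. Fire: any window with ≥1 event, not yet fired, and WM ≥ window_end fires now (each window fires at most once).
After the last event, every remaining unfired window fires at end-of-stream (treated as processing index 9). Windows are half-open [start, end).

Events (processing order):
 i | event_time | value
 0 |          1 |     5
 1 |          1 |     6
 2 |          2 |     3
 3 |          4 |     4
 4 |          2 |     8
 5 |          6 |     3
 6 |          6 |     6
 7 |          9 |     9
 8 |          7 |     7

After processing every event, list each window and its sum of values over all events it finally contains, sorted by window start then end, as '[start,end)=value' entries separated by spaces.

i=0 t=1 v=5: → [1,4); WM=−∞
i=1 t=1 v=6: → [1,4); WM=−∞
i=2 t=2 v=3: → [1,5); WM=−∞
i=3 t=4 v=4: → [1,7); WM=4
i=4 t=2 v=8: DROP (t<4-1); WM=4
i=5 t=6 v=3: → [1,9); WM=4
i=6 t=6 v=6: → [1,9); WM=4
i=7 t=9 v=9: → [9,12); WM=9
i=8 t=7 v=7: DROP (t<9-1); WM=9

[1,9)=27 [9,12)=9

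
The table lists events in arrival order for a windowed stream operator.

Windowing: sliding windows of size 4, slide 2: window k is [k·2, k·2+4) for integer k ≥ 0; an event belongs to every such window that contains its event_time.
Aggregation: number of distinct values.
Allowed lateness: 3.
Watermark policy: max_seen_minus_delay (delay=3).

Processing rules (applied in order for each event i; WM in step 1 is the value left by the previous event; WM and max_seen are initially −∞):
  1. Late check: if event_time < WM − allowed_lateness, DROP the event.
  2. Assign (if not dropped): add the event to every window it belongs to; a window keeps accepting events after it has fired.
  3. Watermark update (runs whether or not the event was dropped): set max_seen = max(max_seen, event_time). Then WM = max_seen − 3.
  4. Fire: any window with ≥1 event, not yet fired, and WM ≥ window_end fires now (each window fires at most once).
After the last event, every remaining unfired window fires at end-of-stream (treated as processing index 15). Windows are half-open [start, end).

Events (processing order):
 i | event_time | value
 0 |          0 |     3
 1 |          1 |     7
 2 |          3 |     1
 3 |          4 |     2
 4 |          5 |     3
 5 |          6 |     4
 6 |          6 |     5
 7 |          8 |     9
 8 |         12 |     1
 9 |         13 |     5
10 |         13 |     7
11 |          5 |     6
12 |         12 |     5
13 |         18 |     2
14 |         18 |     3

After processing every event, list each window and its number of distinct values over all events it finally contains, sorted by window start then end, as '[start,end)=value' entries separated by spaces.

i=0 t=0 v=3: → [0,4); WM=-3
i=1 t=1 v=7: → [0,4); WM=-2
i=2 t=3 v=1: → [2,6),[0,4); WM=0
i=3 t=4 v=2: → [4,8),[2,6); WM=1
i=4 t=5 v=3: → [4,8),[2,6); WM=2
i=5 t=6 v=4: → [6,10),[4,8); WM=3
i=6 t=6 v=5: → [6,10),[4,8); WM=3
i=7 t=8 v=9: → [8,12),[6,10); WM=5; [0,4) fires=3
i=8 t=12 v=1: → [12,16),[10,14); WM=9; [2,6) fires=3 [4,8) fires=4
i=9 t=13 v=5: → [12,16),[10,14); WM=10; [6,10) fires=3
i=10 t=13 v=7: → [12,16),[10,14); WM=10
i=11 t=5 v=6: DROP (t<10-3); WM=10
i=12 t=12 v=5: → [12,16),[10,14); WM=10
i=13 t=18 v=2: → [18,22),[16,20); WM=15; [8,12) fires=1 [10,14) fires=3
i=14 t=18 v=3: → [18,22),[16,20); WM=15

[0,4)=3 [2,6)=3 [4,8)=4 [6,10)=3 [8,12)=1 [10,14)=3 [12,16)=3 [16,20)=2 [18,22)=2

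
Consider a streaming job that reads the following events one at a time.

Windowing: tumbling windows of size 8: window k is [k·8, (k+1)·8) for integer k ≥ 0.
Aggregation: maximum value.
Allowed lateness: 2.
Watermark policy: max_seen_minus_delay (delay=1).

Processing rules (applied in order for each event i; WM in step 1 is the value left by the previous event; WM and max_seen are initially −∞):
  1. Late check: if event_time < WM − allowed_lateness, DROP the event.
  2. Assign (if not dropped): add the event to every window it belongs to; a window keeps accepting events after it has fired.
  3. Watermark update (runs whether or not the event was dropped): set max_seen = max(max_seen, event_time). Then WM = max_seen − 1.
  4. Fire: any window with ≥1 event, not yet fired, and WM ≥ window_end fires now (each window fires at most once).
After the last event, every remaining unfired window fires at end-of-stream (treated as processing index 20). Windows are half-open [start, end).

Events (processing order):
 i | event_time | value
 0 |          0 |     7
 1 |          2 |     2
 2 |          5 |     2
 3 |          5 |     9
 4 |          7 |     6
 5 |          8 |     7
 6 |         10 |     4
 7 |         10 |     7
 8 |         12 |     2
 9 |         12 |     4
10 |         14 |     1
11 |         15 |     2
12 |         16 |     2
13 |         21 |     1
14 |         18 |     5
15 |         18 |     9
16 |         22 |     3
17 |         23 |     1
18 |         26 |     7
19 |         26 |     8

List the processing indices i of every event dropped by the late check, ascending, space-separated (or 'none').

i=0 t=0 v=7: → [0,8); WM=-1
i=1 t=2 v=2: → [0,8); WM=1
i=2 t=5 v=2: → [0,8); WM=4
i=3 t=5 v=9: → [0,8); WM=4
i=4 t=7 v=6: → [0,8); WM=6
i=5 t=8 v=7: → [8,16); WM=7
i=6 t=10 v=4: → [8,16); WM=9; [0,8) fires=9
i=7 t=10 v=7: → [8,16); WM=9
i=8 t=12 v=2: → [8,16); WM=11
i=9 t=12 v=4: → [8,16); WM=11
i=10 t=14 v=1: → [8,16); WM=13
i=11 t=15 v=2: → [8,16); WM=14
i=12 t=16 v=2: → [16,24); WM=15
i=13 t=21 v=1: → [16,24); WM=20; [8,16) fires=7
i=14 t=18 v=5: → [16,24); WM=20
i=15 t=18 v=9: → [16,24); WM=20
i=16 t=22 v=3: → [16,24); WM=21
i=17 t=23 v=1: → [16,24); WM=22
i=18 t=26 v=7: → [24,32); WM=25; [16,24) fires=9
i=19 t=26 v=8: → [24,32); WM=25

none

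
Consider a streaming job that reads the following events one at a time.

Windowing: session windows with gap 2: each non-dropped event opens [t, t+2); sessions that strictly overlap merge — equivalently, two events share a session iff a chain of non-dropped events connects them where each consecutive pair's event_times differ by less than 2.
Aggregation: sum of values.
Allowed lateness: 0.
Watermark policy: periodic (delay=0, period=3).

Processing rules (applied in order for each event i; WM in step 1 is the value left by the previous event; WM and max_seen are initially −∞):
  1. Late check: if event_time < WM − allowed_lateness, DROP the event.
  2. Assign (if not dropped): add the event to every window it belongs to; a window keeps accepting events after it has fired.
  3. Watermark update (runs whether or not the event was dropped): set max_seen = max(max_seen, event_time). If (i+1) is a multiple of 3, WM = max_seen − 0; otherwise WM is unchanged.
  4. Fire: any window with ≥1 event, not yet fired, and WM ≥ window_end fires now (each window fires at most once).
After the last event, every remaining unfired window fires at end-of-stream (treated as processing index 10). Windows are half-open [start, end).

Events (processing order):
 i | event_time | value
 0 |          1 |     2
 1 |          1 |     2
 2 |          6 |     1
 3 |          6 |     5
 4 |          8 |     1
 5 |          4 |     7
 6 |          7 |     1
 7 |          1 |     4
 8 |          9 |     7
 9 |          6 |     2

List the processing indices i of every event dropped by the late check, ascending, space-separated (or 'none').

i=0 t=1 v=2: → [1,3); WM=−∞
i=1 t=1 v=2: → [1,3); WM=−∞
i=2 t=6 v=1: → [6,8); WM=6
i=3 t=6 v=5: → [6,8); WM=6
i=4 t=8 v=1: → [8,10); WM=6
i=5 t=4 v=7: DROP (t<6-0); WM=8
i=6 t=7 v=1: DROP (t<8-0); WM=8
i=7 t=1 v=4: DROP (t<8-0); WM=8
i=8 t=9 v=7: → [8,11); WM=9
i=9 t=6 v=2: DROP (t<9-0); WM=9

5 6 7 9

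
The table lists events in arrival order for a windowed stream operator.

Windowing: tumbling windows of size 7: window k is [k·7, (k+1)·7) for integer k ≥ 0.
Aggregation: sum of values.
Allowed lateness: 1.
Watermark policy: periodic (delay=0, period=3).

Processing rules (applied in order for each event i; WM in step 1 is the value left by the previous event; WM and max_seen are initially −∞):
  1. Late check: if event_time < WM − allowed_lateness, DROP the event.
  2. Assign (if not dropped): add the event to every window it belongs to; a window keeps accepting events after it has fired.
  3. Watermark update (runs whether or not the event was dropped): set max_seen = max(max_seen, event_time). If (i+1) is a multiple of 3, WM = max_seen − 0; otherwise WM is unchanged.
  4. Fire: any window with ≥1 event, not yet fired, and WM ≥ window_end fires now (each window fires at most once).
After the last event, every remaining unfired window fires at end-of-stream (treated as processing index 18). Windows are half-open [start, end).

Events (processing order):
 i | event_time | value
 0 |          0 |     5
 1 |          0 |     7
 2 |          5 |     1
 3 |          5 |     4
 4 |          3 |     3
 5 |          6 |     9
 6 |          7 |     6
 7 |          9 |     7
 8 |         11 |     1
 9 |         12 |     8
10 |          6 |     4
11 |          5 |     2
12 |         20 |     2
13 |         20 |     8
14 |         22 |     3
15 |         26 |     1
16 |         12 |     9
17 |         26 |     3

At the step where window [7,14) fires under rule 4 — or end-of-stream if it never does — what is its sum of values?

22

i=0 t=0 v=5: → [0,7); WM=−∞
i=1 t=0 v=7: → [0,7); WM=−∞
i=2 t=5 v=1: → [0,7); WM=5
i=3 t=5 v=4: → [0,7); WM=5
i=4 t=3 v=3: DROP (t<5-1); WM=5
i=5 t=6 v=9: → [0,7); WM=6
i=6 t=7 v=6: → [7,14); WM=6
i=7 t=9 v=7: → [7,14); WM=6
i=8 t=11 v=1: → [7,14); WM=11; [0,7) fires=26
i=9 t=12 v=8: → [7,14); WM=11
i=10 t=6 v=4: DROP (t<11-1); WM=11
i=11 t=5 v=2: DROP (t<11-1); WM=12
i=12 t=20 v=2: → [14,21); WM=12
i=13 t=20 v=8: → [14,21); WM=12
i=14 t=22 v=3: → [21,28); WM=22; [7,14) fires=22 [14,21) fires=10
i=15 t=26 v=1: → [21,28); WM=22
i=16 t=12 v=9: DROP (t<22-1); WM=22
i=17 t=26 v=3: → [21,28); WM=26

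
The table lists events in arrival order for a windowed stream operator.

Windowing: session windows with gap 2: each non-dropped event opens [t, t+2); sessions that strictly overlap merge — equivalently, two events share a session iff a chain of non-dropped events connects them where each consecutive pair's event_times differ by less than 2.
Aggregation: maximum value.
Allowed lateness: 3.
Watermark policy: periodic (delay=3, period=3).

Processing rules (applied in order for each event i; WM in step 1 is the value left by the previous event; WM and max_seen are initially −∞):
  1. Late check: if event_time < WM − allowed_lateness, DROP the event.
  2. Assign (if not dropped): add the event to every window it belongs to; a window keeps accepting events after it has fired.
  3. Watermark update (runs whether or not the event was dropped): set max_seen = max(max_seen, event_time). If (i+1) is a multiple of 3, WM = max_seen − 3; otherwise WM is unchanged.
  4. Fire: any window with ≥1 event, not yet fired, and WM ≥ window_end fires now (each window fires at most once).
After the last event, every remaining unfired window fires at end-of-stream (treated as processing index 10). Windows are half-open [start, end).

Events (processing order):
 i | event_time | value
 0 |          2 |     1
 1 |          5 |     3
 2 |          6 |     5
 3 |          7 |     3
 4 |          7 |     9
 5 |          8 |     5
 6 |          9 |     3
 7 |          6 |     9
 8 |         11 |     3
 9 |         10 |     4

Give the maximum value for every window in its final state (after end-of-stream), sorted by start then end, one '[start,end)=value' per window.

i=0 t=2 v=1: → [2,4); WM=−∞
i=1 t=5 v=3: → [5,7); WM=−∞
i=2 t=6 v=5: → [5,8); WM=3
i=3 t=7 v=3: → [5,9); WM=3
i=4 t=7 v=9: → [5,9); WM=3
i=5 t=8 v=5: → [5,10); WM=5
i=6 t=9 v=3: → [5,11); WM=5
i=7 t=6 v=9: → [5,11); WM=5
i=8 t=11 v=3: → [11,13); WM=8
i=9 t=10 v=4: → [5,13); WM=8

[2,4)=1 [5,13)=9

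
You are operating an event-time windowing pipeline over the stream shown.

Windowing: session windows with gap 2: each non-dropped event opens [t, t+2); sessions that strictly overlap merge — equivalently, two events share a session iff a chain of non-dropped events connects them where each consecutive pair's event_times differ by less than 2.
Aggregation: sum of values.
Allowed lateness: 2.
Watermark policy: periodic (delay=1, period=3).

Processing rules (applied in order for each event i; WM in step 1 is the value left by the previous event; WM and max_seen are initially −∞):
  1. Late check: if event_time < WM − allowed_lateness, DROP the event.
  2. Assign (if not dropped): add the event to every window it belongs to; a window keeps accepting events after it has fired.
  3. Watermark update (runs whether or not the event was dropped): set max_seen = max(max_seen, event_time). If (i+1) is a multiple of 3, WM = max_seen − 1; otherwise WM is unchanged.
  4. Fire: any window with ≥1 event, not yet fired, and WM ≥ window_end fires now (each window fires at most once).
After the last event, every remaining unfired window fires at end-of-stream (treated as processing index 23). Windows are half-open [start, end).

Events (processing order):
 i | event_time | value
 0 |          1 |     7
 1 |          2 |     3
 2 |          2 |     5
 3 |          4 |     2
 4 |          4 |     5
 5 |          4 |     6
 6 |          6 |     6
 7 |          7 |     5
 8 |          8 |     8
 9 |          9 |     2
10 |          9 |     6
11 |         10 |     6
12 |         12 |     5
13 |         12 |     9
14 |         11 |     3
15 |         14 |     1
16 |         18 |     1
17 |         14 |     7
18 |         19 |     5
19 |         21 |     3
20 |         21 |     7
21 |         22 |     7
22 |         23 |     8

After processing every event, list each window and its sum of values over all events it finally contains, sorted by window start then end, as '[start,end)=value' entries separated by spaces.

i=0 t=1 v=7: → [1,3); WM=−∞
i=1 t=2 v=3: → [1,4); WM=−∞
i=2 t=2 v=5: → [1,4); WM=1
i=3 t=4 v=2: → [4,6); WM=1
i=4 t=4 v=5: → [4,6); WM=1
i=5 t=4 v=6: → [4,6); WM=3
i=6 t=6 v=6: → [6,8); WM=3
i=7 t=7 v=5: → [6,9); WM=3
i=8 t=8 v=8: → [6,10); WM=7
i=9 t=9 v=2: → [6,11); WM=7
i=10 t=9 v=6: → [6,11); WM=7
i=11 t=10 v=6: → [6,12); WM=9
i=12 t=12 v=5: → [12,14); WM=9
i=13 t=12 v=9: → [12,14); WM=9
i=14 t=11 v=3: → [6,14); WM=11
i=15 t=14 v=1: → [14,16); WM=11
i=16 t=18 v=1: → [18,20); WM=11
i=17 t=14 v=7: → [14,16); WM=17
i=18 t=19 v=5: → [18,21); WM=17
i=19 t=21 v=3: → [21,23); WM=17
i=20 t=21 v=7: → [21,23); WM=20
i=21 t=22 v=7: → [21,24); WM=20
i=22 t=23 v=8: → [21,25); WM=20

[1,4)=15 [4,6)=13 [6,14)=50 [14,16)=8 [18,21)=6 [21,25)=25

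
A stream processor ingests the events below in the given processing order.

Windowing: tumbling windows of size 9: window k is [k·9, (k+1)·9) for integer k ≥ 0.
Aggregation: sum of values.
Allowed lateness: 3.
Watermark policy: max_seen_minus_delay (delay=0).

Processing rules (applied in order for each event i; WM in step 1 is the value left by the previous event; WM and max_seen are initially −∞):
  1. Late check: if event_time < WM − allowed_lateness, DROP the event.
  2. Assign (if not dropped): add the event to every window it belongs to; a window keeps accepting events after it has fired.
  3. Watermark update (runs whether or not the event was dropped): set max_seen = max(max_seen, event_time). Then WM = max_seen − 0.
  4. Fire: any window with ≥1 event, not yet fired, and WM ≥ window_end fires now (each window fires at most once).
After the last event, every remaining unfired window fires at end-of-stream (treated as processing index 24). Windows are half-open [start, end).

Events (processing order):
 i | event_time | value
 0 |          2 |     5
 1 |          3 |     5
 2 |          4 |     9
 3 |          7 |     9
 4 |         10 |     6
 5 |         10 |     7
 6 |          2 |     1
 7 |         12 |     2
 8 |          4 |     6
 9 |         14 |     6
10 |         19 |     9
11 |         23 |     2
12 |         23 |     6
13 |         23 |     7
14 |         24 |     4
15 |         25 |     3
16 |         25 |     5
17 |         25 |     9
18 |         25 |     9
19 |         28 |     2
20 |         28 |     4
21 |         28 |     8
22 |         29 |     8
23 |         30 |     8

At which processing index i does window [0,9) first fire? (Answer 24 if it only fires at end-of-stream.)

i=0 t=2 v=5: → [0,9); WM=2
i=1 t=3 v=5: → [0,9); WM=3
i=2 t=4 v=9: → [0,9); WM=4
i=3 t=7 v=9: → [0,9); WM=7
i=4 t=10 v=6: → [9,18); WM=10; [0,9) fires=28
i=5 t=10 v=7: → [9,18); WM=10
i=6 t=2 v=1: DROP (t<10-3); WM=10
i=7 t=12 v=2: → [9,18); WM=12
i=8 t=4 v=6: DROP (t<12-3); WM=12
i=9 t=14 v=6: → [9,18); WM=14
i=10 t=19 v=9: → [18,27); WM=19; [9,18) fires=21
i=11 t=23 v=2: → [18,27); WM=23
i=12 t=23 v=6: → [18,27); WM=23
i=13 t=23 v=7: → [18,27); WM=23
i=14 t=24 v=4: → [18,27); WM=24
i=15 t=25 v=3: → [18,27); WM=25
i=16 t=25 v=5: → [18,27); WM=25
i=17 t=25 v=9: → [18,27); WM=25
i=18 t=25 v=9: → [18,27); WM=25
i=19 t=28 v=2: → [27,36); WM=28; [18,27) fires=54
i=20 t=28 v=4: → [27,36); WM=28
i=21 t=28 v=8: → [27,36); WM=28
i=22 t=29 v=8: → [27,36); WM=29
i=23 t=30 v=8: → [27,36); WM=30

4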